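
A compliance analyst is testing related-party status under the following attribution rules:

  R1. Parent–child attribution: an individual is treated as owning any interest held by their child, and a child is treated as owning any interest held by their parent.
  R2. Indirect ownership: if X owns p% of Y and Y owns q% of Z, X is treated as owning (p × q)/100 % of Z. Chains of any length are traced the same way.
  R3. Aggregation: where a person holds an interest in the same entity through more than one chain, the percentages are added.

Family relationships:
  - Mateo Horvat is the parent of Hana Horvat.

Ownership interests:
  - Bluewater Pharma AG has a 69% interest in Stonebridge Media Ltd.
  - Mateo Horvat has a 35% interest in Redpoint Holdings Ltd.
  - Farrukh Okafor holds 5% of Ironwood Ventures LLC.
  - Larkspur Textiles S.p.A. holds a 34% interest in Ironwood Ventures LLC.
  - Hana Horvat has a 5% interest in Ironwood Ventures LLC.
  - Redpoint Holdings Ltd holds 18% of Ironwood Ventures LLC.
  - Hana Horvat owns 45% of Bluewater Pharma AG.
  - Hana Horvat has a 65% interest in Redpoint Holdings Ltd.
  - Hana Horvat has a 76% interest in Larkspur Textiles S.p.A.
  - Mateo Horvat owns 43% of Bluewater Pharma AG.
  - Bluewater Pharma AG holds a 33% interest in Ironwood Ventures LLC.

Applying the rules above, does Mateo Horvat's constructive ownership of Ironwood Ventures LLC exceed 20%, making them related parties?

By parent–child attribution (R1), Mateo Horvat is treated as also owning Hana Horvat's interest in Redpoint Holdings Ltd, giving 35% + 65% = 100%.
By parent–child attribution (R1), Mateo Horvat is treated as also owning Hana Horvat's interest in Bluewater Pharma AG, giving 43% + 45% = 88%.
By parent–child attribution (R1), Mateo Horvat is treated as owning Hana Horvat's 76% interest in Larkspur Textiles S.p.A.
By parent–child attribution (R1), Mateo Horvat is treated as owning Hana Horvat's 5% interest in Ironwood Ventures LLC.
Chain via Redpoint Holdings Ltd (R2): 100% × 18% = 18% of Ironwood Ventures LLC.
Chain via Bluewater Pharma AG (R2): 88% × 33% = 29.04% of Ironwood Ventures LLC.
Chain via Larkspur Textiles S.p.A. (R2): 76% × 34% = 25.84% of Ironwood Ventures LLC.
Direct interest in Ironwood Ventures LLC: 5%.
Aggregating (R3): 18% + 29.04% + 25.84% + 5% = 77.88%.
77.88% exceeds the 20% threshold, so Mateo is a related party to Ironwood Ventures LLC.

Yes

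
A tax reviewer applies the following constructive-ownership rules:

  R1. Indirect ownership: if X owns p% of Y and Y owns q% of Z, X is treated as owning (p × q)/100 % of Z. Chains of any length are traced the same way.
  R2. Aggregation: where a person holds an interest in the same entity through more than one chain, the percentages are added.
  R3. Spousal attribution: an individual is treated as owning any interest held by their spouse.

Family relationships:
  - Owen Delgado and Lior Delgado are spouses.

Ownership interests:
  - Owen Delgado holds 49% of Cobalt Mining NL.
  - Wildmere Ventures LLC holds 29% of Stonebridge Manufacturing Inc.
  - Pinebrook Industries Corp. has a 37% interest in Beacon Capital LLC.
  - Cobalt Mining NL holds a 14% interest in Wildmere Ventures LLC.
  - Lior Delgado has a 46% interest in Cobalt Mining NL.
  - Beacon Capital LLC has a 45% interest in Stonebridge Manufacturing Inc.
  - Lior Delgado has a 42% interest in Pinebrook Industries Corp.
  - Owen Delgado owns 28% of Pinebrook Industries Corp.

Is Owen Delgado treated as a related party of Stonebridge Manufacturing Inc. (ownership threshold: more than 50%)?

By spousal attribution (R3), Owen Delgado is treated as also owning Lior Delgado's interest in Cobalt Mining NL, giving 49% + 46% = 95%.
By spousal attribution (R3), Owen Delgado is treated as also owning Lior Delgado's interest in Pinebrook Industries Corp, giving 28% + 42% = 70%.
Chain via Cobalt Mining NL → Wildmere Ventures LLC (R1): 95% × 14% × 29% = 3.857% of Stonebridge Manufacturing Inc.
Chain via Pinebrook Industries Corp. → Beacon Capital LLC (R1): 70% × 37% × 45% = 11.655% of Stonebridge Manufacturing Inc.
Aggregating (R2): 3.857% + 11.655% = 15.512%.
15.512% does not exceed the 50% threshold, so Owen is not a related party to Stonebridge Manufacturing Inc.

No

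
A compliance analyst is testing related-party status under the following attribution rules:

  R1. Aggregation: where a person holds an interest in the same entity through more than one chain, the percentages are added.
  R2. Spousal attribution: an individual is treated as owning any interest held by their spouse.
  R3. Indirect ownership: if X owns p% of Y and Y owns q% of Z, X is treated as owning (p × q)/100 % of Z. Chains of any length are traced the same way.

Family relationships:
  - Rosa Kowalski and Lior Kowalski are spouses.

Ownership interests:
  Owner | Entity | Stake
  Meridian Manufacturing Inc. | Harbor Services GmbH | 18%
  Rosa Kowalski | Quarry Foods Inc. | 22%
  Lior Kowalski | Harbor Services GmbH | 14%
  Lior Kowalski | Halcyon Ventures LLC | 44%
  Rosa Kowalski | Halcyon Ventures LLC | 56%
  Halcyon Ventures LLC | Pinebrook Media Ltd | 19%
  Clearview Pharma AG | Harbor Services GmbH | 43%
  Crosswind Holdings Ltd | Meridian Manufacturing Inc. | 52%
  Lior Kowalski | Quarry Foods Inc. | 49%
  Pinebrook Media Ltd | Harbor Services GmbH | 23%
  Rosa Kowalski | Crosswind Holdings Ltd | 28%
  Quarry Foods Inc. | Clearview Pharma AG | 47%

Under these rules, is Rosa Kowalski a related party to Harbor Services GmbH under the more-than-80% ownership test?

By spousal attribution (R2), Rosa Kowalski is treated as also owning Lior Kowalski's interest in Halcyon Ventures LLC, giving 56% + 44% = 100%.
By spousal attribution (R2), Rosa Kowalski is treated as also owning Lior Kowalski's interest in Quarry Foods Inc, giving 22% + 49% = 71%.
By spousal attribution (R2), Rosa Kowalski is treated as owning Lior Kowalski's 14% interest in Harbor Services GmbH.
Chain via Halcyon Ventures LLC → Pinebrook Media Ltd (R3): 100% × 19% × 23% = 4.37% of Harbor Services GmbH.
Chain via Crosswind Holdings Ltd → Meridian Manufacturing Inc. (R3): 28% × 52% × 18% = 2.6208% of Harbor Services GmbH.
Chain via Quarry Foods Inc. → Clearview Pharma AG (R3): 71% × 47% × 43% = 14.3491% of Harbor Services GmbH.
Direct interest in Harbor Services GmbH: 14%.
Aggregating (R1): 4.37% + 2.6208% + 14.3491% + 14% = 35.3399%.
35.3399% does not exceed the 80% threshold, so Rosa is not a related party to Harbor Services GmbH.

No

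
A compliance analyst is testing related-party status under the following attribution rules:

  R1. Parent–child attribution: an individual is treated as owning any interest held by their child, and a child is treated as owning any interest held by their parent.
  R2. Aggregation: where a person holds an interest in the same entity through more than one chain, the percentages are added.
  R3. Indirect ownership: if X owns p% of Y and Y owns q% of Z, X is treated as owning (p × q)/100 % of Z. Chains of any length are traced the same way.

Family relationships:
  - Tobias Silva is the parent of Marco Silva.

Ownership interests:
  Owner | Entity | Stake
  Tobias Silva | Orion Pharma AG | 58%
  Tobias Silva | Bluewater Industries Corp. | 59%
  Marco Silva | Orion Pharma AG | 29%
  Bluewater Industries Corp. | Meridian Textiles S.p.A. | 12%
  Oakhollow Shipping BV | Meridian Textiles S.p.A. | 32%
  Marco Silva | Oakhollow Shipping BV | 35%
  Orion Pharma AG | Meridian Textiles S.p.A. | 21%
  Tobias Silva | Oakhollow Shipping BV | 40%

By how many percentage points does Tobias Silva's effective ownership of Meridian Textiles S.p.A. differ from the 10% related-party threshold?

By parent–child attribution (R1), Tobias Silva is treated as also owning Marco Silva's interest in Orion Pharma AG, giving 58% + 29% = 87%.
By parent–child attribution (R1), Tobias Silva is treated as also owning Marco Silva's interest in Oakhollow Shipping BV, giving 40% + 35% = 75%.
Chain via Bluewater Industries Corp. (R3): 59% × 12% = 7.08% of Meridian Textiles S.p.A.
Chain via Orion Pharma AG (R3): 87% × 21% = 18.27% of Meridian Textiles S.p.A.
Chain via Oakhollow Shipping BV (R3): 75% × 32% = 24% of Meridian Textiles S.p.A.
Aggregating (R2): 7.08% + 18.27% + 24% = 49.35%.
49.35% exceeds the 10% threshold by 39.35 percentage points.

39.35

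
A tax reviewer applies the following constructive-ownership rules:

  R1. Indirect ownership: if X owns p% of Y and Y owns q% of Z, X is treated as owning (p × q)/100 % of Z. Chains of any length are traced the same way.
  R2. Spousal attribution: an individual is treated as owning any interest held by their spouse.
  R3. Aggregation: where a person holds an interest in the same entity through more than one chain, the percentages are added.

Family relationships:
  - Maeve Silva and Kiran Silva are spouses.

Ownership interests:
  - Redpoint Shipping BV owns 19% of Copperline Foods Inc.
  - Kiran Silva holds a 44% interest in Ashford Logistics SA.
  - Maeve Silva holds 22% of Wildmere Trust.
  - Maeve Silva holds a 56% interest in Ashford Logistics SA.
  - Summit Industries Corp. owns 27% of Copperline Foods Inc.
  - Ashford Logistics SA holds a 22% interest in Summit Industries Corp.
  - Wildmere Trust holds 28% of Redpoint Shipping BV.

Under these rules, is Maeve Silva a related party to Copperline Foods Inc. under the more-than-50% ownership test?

No

By spousal attribution (R2), Maeve Silva is treated as also owning Kiran Silva's interest in Ashford Logistics SA, giving 56% + 44% = 100%.
Chain via Ashford Logistics SA → Summit Industries Corp. (R1): 100% × 22% × 27% = 5.94% of Copperline Foods Inc.
Chain via Wildmere Trust → Redpoint Shipping BV (R1): 22% × 28% × 19% = 1.1704% of Copperline Foods Inc.
Aggregating (R3): 5.94% + 1.1704% = 7.1104%.
7.1104% does not exceed the 50% threshold, so Maeve is not a related party to Copperline Foods Inc.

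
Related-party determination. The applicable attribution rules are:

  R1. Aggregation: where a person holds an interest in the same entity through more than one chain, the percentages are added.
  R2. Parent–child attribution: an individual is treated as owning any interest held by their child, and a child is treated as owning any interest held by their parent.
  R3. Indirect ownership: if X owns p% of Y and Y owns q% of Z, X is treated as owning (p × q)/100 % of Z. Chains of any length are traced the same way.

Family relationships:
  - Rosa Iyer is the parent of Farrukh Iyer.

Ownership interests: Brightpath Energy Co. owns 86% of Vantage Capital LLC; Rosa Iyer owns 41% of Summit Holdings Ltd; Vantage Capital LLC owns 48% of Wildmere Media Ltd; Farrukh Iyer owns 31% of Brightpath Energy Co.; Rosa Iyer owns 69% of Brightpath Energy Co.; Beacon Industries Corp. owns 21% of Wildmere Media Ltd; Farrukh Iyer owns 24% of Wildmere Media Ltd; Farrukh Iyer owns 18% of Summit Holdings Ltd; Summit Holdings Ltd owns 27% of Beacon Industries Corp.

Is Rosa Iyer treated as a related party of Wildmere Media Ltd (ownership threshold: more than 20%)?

By parent–child attribution (R2), Rosa Iyer is treated as also owning Farrukh Iyer's interest in Summit Holdings Ltd, giving 41% + 18% = 59%.
By parent–child attribution (R2), Rosa Iyer is treated as also owning Farrukh Iyer's interest in Brightpath Energy Co, giving 69% + 31% = 100%.
By parent–child attribution (R2), Rosa Iyer is treated as owning Farrukh Iyer's 24% interest in Wildmere Media Ltd.
Chain via Summit Holdings Ltd → Beacon Industries Corp. (R3): 59% × 27% × 21% = 3.3453% of Wildmere Media Ltd.
Chain via Brightpath Energy Co. → Vantage Capital LLC (R3): 100% × 86% × 48% = 41.28% of Wildmere Media Ltd.
Direct interest in Wildmere Media Ltd: 24%.
Aggregating (R1): 3.3453% + 41.28% + 24% = 68.6253%.
68.6253% exceeds the 20% threshold, so Rosa is a related party to Wildmere Media Ltd.

Yes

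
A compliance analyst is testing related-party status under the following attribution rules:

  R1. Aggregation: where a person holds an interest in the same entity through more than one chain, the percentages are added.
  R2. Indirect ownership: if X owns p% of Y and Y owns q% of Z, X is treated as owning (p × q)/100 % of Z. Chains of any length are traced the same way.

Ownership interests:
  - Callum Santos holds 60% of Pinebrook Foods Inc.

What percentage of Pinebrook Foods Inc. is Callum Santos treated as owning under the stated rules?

60%

Direct interest in Pinebrook Foods Inc: 60%.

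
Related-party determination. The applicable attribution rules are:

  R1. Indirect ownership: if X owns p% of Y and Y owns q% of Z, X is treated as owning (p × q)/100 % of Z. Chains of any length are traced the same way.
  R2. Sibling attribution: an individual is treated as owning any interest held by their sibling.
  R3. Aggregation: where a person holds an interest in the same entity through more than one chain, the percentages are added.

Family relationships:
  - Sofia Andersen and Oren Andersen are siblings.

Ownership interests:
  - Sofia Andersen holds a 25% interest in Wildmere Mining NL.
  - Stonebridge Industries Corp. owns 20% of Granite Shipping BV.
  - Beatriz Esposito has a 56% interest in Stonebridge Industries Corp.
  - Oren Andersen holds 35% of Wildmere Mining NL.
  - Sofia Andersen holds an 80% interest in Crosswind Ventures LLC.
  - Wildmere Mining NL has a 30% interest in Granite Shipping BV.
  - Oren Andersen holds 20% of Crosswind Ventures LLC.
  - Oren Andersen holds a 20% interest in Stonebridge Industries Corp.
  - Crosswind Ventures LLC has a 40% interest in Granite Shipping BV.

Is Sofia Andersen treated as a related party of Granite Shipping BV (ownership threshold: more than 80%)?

No

By sibling attribution (R2), Sofia Andersen is treated as also owning Oren Andersen's interest in Wildmere Mining NL, giving 25% + 35% = 60%.
By sibling attribution (R2), Sofia Andersen is treated as also owning Oren Andersen's interest in Crosswind Ventures LLC, giving 80% + 20% = 100%.
By sibling attribution (R2), Sofia Andersen is treated as owning Oren Andersen's 20% interest in Stonebridge Industries Corp.
Chain via Wildmere Mining NL (R1): 60% × 30% = 18% of Granite Shipping BV.
Chain via Crosswind Ventures LLC (R1): 100% × 40% = 40% of Granite Shipping BV.
Chain via Stonebridge Industries Corp. (R1): 20% × 20% = 4% of Granite Shipping BV.
Aggregating (R3): 18% + 40% + 4% = 62%.
62% does not exceed the 80% threshold, so Sofia is not a related party to Granite Shipping BV.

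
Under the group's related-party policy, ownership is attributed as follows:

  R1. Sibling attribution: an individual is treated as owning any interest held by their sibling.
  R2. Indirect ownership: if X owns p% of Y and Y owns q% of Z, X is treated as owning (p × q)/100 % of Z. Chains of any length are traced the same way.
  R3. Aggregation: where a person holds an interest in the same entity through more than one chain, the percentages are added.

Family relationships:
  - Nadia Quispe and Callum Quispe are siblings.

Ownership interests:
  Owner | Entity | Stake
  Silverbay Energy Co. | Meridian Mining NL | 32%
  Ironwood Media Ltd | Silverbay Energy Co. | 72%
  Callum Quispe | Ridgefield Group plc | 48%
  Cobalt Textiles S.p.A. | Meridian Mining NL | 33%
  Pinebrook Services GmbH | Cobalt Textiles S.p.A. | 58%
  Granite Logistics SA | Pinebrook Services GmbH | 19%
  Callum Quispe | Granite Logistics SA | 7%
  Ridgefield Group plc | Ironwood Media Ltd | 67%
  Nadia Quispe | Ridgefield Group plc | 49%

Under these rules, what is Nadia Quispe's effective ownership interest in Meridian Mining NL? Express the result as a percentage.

By sibling attribution (R1), Nadia Quispe is treated as also owning Callum Quispe's interest in Ridgefield Group plc, giving 49% + 48% = 97%.
By sibling attribution (R1), Nadia Quispe is treated as owning Callum Quispe's 7% interest in Granite Logistics SA.
Chain via Ridgefield Group plc → Ironwood Media Ltd → Silverbay Energy Co. (R2): 97% × 67% × 72% × 32% = 14.973696% of Meridian Mining NL.
Chain via Granite Logistics SA → Pinebrook Services GmbH → Cobalt Textiles S.p.A. (R2): 7% × 19% × 58% × 33% = 0.254562% of Meridian Mining NL.
Aggregating (R3): 14.973696% + 0.254562% = 15.228258%.

15.228258%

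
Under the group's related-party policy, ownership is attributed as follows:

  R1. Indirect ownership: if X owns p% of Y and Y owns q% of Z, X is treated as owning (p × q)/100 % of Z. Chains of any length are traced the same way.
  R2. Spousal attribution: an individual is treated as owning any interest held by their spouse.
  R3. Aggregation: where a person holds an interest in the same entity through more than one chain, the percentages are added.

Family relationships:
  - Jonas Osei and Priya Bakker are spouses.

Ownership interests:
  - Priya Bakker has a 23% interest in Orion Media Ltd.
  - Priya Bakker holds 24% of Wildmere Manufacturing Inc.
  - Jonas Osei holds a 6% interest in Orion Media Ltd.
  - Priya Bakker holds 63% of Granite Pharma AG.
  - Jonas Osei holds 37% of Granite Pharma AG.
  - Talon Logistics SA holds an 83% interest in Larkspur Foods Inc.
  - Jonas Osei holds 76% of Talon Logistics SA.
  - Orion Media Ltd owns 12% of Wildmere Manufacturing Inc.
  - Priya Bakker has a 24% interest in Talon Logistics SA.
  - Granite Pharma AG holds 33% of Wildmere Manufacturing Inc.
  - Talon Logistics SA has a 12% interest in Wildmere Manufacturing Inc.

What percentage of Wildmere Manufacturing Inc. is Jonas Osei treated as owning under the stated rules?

By spousal attribution (R2), Jonas Osei is treated as also owning Priya Bakker's interest in Orion Media Ltd, giving 6% + 23% = 29%.
By spousal attribution (R2), Jonas Osei is treated as also owning Priya Bakker's interest in Talon Logistics SA, giving 76% + 24% = 100%.
By spousal attribution (R2), Jonas Osei is treated as also owning Priya Bakker's interest in Granite Pharma AG, giving 37% + 63% = 100%.
By spousal attribution (R2), Jonas Osei is treated as owning Priya Bakker's 24% interest in Wildmere Manufacturing Inc.
Chain via Orion Media Ltd (R1): 29% × 12% = 3.48% of Wildmere Manufacturing Inc.
Chain via Talon Logistics SA (R1): 100% × 12% = 12% of Wildmere Manufacturing Inc.
Chain via Granite Pharma AG (R1): 100% × 33% = 33% of Wildmere Manufacturing Inc.
Direct interest in Wildmere Manufacturing Inc: 24%.
Aggregating (R3): 3.48% + 12% + 33% + 24% = 72.48%.

72.48%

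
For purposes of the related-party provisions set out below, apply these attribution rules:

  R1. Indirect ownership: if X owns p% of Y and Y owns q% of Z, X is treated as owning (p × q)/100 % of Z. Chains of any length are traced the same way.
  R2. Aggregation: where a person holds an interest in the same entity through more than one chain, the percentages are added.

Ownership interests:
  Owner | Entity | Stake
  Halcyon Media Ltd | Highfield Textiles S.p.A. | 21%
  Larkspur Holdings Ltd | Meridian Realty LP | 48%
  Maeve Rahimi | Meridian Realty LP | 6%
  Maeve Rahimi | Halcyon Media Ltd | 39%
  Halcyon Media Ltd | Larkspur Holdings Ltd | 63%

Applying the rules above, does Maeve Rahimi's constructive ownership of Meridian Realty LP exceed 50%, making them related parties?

Chain via Halcyon Media Ltd → Larkspur Holdings Ltd (R1): 39% × 63% × 48% = 11.7936% of Meridian Realty LP.
Direct interest in Meridian Realty LP: 6%.
Aggregating (R2): 11.7936% + 6% = 17.7936%.
17.7936% does not exceed the 50% threshold, so Maeve is not a related party to Meridian Realty LP.

No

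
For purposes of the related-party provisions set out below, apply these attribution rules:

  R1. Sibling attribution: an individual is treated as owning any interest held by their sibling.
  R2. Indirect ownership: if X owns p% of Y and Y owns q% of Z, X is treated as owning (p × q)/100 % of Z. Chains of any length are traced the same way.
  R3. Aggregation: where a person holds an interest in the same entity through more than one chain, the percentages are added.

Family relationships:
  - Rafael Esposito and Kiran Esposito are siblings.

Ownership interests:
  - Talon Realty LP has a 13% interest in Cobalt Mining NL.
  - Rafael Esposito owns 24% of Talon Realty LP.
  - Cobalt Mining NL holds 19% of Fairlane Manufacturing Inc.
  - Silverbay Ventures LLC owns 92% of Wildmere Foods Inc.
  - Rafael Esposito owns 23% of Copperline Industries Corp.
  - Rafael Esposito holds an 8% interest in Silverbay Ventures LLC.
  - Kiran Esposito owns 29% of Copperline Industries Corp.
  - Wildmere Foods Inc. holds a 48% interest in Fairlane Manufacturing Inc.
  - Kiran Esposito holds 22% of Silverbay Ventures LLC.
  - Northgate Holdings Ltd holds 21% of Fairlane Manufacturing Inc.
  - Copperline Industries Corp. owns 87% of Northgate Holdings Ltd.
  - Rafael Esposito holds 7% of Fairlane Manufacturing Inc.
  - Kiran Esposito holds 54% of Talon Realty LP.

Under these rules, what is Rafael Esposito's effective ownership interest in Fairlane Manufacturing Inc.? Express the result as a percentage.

31.675%

By sibling attribution (R1), Rafael Esposito is treated as also owning Kiran Esposito's interest in Copperline Industries Corp, giving 23% + 29% = 52%.
By sibling attribution (R1), Rafael Esposito is treated as also owning Kiran Esposito's interest in Talon Realty LP, giving 24% + 54% = 78%.
By sibling attribution (R1), Rafael Esposito is treated as also owning Kiran Esposito's interest in Silverbay Ventures LLC, giving 8% + 22% = 30%.
Chain via Copperline Industries Corp. → Northgate Holdings Ltd (R2): 52% × 87% × 21% = 9.5004% of Fairlane Manufacturing Inc.
Chain via Talon Realty LP → Cobalt Mining NL (R2): 78% × 13% × 19% = 1.9266% of Fairlane Manufacturing Inc.
Chain via Silverbay Ventures LLC → Wildmere Foods Inc. (R2): 30% × 92% × 48% = 13.248% of Fairlane Manufacturing Inc.
Direct interest in Fairlane Manufacturing Inc: 7%.
Aggregating (R3): 9.5004% + 1.9266% + 13.248% + 7% = 31.675%.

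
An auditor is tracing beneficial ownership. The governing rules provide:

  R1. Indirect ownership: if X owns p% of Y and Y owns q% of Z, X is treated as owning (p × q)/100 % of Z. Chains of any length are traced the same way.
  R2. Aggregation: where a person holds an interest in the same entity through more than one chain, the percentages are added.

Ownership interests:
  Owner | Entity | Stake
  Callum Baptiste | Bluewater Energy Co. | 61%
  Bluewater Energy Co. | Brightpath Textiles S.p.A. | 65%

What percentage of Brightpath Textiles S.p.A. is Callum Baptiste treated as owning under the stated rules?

39.65%

Chain via Bluewater Energy Co. (R1): 61% × 65% = 39.65% of Brightpath Textiles S.p.A.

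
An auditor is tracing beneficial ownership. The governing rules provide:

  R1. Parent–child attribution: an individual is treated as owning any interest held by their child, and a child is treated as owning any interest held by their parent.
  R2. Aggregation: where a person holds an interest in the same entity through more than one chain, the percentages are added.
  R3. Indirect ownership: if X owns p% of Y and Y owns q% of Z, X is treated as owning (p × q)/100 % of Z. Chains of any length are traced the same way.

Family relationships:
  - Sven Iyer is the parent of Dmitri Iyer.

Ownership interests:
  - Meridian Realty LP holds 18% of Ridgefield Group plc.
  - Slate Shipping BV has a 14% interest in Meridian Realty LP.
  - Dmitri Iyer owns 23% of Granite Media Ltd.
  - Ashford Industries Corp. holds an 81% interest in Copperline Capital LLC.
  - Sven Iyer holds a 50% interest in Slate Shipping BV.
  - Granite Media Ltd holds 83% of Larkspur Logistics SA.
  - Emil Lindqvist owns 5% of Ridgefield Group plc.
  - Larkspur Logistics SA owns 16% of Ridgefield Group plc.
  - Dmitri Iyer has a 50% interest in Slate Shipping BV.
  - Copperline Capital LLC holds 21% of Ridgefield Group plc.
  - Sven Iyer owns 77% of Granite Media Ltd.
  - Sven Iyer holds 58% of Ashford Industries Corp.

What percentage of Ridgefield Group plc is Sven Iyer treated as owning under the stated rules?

25.6658%

By parent–child attribution (R1), Sven Iyer is treated as also owning Dmitri Iyer's interest in Granite Media Ltd, giving 77% + 23% = 100%.
By parent–child attribution (R1), Sven Iyer is treated as also owning Dmitri Iyer's interest in Slate Shipping BV, giving 50% + 50% = 100%.
Chain via Ashford Industries Corp. → Copperline Capital LLC (R3): 58% × 81% × 21% = 9.8658% of Ridgefield Group plc.
Chain via Granite Media Ltd → Larkspur Logistics SA (R3): 100% × 83% × 16% = 13.28% of Ridgefield Group plc.
Chain via Slate Shipping BV → Meridian Realty LP (R3): 100% × 14% × 18% = 2.52% of Ridgefield Group plc.
Aggregating (R2): 9.8658% + 13.28% + 2.52% = 25.6658%.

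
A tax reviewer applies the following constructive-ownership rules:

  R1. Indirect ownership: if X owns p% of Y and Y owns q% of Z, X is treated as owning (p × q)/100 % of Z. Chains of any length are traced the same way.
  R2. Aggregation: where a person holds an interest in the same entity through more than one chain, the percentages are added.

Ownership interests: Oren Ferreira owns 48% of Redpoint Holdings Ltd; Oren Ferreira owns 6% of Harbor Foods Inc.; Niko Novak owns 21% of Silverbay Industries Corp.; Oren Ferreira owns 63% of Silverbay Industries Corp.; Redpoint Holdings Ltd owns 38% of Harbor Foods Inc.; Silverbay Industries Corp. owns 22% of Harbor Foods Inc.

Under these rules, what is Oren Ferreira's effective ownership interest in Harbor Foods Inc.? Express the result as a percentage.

38.1%

Chain via Redpoint Holdings Ltd (R1): 48% × 38% = 18.24% of Harbor Foods Inc.
Chain via Silverbay Industries Corp. (R1): 63% × 22% = 13.86% of Harbor Foods Inc.
Direct interest in Harbor Foods Inc: 6%.
Aggregating (R2): 18.24% + 13.86% + 6% = 38.1%.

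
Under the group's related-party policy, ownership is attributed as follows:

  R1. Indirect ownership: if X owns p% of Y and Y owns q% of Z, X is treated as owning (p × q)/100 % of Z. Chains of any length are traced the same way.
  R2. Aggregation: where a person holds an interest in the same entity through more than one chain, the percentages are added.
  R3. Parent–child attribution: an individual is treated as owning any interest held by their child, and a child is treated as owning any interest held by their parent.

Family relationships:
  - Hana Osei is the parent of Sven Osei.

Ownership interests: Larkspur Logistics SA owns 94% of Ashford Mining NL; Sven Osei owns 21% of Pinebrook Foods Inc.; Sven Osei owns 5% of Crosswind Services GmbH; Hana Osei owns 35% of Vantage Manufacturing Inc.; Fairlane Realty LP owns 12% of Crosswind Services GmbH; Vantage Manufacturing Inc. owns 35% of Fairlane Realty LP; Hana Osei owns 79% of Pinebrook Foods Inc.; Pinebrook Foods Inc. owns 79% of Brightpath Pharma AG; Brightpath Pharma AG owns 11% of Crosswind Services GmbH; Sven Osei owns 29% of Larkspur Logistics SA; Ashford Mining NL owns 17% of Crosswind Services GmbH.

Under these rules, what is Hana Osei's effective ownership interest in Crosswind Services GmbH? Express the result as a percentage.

19.7942%

By parent–child attribution (R3), Hana Osei is treated as also owning Sven Osei's interest in Pinebrook Foods Inc, giving 79% + 21% = 100%.
By parent–child attribution (R3), Hana Osei is treated as owning Sven Osei's 29% interest in Larkspur Logistics SA.
By parent–child attribution (R3), Hana Osei is treated as owning Sven Osei's 5% interest in Crosswind Services GmbH.
Chain via Vantage Manufacturing Inc. → Fairlane Realty LP (R1): 35% × 35% × 12% = 1.47% of Crosswind Services GmbH.
Chain via Pinebrook Foods Inc. → Brightpath Pharma AG (R1): 100% × 79% × 11% = 8.69% of Crosswind Services GmbH.
Chain via Larkspur Logistics SA → Ashford Mining NL (R1): 29% × 94% × 17% = 4.6342% of Crosswind Services GmbH.
Direct interest in Crosswind Services GmbH: 5%.
Aggregating (R2): 1.47% + 8.69% + 4.6342% + 5% = 19.7942%.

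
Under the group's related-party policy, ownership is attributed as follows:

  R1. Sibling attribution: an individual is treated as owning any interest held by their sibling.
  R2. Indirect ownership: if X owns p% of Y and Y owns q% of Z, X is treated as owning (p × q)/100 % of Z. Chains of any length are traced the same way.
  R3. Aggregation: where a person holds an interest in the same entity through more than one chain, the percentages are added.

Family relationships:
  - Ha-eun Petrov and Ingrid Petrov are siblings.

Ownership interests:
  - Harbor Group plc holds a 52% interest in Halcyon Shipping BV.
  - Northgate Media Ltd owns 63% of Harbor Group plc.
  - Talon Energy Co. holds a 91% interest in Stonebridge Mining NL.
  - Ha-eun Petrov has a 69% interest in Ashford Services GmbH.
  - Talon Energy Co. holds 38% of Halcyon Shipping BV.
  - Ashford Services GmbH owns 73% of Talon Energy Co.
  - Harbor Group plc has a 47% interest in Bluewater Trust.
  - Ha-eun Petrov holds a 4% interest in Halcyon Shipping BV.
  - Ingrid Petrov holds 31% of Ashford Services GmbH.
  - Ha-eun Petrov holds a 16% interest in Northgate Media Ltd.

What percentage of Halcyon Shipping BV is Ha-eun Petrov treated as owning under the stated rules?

36.9816%

By sibling attribution (R1), Ha-eun Petrov is treated as also owning Ingrid Petrov's interest in Ashford Services GmbH, giving 69% + 31% = 100%.
Chain via Ashford Services GmbH → Talon Energy Co. (R2): 100% × 73% × 38% = 27.74% of Halcyon Shipping BV.
Chain via Northgate Media Ltd → Harbor Group plc (R2): 16% × 63% × 52% = 5.2416% of Halcyon Shipping BV.
Direct interest in Halcyon Shipping BV: 4%.
Aggregating (R3): 27.74% + 5.2416% + 4% = 36.9816%.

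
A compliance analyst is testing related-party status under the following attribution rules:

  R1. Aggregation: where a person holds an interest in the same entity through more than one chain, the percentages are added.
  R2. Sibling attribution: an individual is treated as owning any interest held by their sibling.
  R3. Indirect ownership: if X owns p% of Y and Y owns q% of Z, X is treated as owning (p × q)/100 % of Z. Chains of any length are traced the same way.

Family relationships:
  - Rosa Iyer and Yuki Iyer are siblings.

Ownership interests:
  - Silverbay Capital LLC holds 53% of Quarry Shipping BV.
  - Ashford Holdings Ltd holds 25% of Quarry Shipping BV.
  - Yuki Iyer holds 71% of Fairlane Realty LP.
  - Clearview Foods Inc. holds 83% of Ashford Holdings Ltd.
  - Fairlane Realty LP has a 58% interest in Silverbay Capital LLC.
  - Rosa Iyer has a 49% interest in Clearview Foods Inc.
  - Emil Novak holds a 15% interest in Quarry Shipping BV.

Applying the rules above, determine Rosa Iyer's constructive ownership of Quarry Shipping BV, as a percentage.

31.9929%

By sibling attribution (R2), Rosa Iyer is treated as owning Yuki Iyer's 71% interest in Fairlane Realty LP.
Chain via Clearview Foods Inc. → Ashford Holdings Ltd (R3): 49% × 83% × 25% = 10.1675% of Quarry Shipping BV.
Chain via Fairlane Realty LP → Silverbay Capital LLC (R3): 71% × 58% × 53% = 21.8254% of Quarry Shipping BV.
Aggregating (R1): 10.1675% + 21.8254% = 31.9929%.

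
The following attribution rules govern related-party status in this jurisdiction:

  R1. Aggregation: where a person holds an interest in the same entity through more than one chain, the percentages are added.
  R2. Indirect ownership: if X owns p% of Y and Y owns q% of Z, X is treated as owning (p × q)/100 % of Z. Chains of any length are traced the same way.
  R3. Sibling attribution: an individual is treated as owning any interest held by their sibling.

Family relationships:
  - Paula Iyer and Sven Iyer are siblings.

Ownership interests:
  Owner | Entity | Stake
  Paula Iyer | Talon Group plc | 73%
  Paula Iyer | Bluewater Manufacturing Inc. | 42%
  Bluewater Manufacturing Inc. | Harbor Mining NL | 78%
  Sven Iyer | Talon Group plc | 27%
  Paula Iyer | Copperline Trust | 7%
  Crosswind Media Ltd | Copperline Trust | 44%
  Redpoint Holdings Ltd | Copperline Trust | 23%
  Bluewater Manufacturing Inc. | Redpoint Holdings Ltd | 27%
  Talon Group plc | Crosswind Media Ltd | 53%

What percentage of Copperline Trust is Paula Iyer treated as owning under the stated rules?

By sibling attribution (R3), Paula Iyer is treated as also owning Sven Iyer's interest in Talon Group plc, giving 73% + 27% = 100%.
Chain via Talon Group plc → Crosswind Media Ltd (R2): 100% × 53% × 44% = 23.32% of Copperline Trust.
Chain via Bluewater Manufacturing Inc. → Redpoint Holdings Ltd (R2): 42% × 27% × 23% = 2.6082% of Copperline Trust.
Direct interest in Copperline Trust: 7%.
Aggregating (R1): 23.32% + 2.6082% + 7% = 32.9282%.

32.9282%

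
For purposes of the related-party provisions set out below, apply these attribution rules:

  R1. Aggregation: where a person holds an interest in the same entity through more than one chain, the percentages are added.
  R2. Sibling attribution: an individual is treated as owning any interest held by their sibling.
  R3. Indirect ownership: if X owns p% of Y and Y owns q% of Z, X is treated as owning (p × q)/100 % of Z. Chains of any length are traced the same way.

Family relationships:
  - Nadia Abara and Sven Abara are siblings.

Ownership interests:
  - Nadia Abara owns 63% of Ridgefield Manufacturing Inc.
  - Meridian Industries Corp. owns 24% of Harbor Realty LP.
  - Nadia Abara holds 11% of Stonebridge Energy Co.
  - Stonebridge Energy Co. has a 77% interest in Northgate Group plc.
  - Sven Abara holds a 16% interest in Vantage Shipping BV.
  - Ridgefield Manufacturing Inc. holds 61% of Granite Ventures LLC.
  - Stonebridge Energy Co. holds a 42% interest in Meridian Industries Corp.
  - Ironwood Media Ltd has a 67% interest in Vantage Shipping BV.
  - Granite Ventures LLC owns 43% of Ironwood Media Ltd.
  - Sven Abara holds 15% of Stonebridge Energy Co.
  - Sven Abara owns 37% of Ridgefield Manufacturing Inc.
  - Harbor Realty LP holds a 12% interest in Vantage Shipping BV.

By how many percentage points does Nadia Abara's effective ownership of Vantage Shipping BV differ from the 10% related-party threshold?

By sibling attribution (R2), Nadia Abara is treated as also owning Sven Abara's interest in Stonebridge Energy Co, giving 11% + 15% = 26%.
By sibling attribution (R2), Nadia Abara is treated as also owning Sven Abara's interest in Ridgefield Manufacturing Inc, giving 63% + 37% = 100%.
By sibling attribution (R2), Nadia Abara is treated as owning Sven Abara's 16% interest in Vantage Shipping BV.
Chain via Stonebridge Energy Co. → Meridian Industries Corp. → Harbor Realty LP (R3): 26% × 42% × 24% × 12% = 0.314496% of Vantage Shipping BV.
Chain via Ridgefield Manufacturing Inc. → Granite Ventures LLC → Ironwood Media Ltd (R3): 100% × 61% × 43% × 67% = 17.5741% of Vantage Shipping BV.
Direct interest in Vantage Shipping BV: 16%.
Aggregating (R1): 0.314496% + 17.5741% + 16% = 33.888596%.
33.888596% exceeds the 10% threshold by 23.888596 percentage points.

23.888596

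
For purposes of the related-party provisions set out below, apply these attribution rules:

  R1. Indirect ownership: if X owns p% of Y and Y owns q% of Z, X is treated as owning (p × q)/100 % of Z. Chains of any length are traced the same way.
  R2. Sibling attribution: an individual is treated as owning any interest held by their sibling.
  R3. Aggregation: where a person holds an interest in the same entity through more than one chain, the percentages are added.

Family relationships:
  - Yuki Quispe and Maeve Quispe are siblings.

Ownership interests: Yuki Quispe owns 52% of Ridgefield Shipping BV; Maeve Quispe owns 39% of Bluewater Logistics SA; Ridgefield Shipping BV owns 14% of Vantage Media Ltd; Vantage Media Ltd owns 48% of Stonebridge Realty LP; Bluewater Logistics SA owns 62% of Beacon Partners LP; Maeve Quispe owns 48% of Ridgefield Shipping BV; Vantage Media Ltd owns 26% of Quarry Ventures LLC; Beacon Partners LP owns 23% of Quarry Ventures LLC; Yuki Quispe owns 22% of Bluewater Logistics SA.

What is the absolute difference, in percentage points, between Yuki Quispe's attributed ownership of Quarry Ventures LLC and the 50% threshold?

By sibling attribution (R2), Yuki Quispe is treated as also owning Maeve Quispe's interest in Bluewater Logistics SA, giving 22% + 39% = 61%.
By sibling attribution (R2), Yuki Quispe is treated as also owning Maeve Quispe's interest in Ridgefield Shipping BV, giving 52% + 48% = 100%.
Chain via Bluewater Logistics SA → Beacon Partners LP (R1): 61% × 62% × 23% = 8.6986% of Quarry Ventures LLC.
Chain via Ridgefield Shipping BV → Vantage Media Ltd (R1): 100% × 14% × 26% = 3.64% of Quarry Ventures LLC.
Aggregating (R3): 8.6986% + 3.64% = 12.3386%.
12.3386% falls short of the 50% threshold by 37.6614 percentage points.

37.6614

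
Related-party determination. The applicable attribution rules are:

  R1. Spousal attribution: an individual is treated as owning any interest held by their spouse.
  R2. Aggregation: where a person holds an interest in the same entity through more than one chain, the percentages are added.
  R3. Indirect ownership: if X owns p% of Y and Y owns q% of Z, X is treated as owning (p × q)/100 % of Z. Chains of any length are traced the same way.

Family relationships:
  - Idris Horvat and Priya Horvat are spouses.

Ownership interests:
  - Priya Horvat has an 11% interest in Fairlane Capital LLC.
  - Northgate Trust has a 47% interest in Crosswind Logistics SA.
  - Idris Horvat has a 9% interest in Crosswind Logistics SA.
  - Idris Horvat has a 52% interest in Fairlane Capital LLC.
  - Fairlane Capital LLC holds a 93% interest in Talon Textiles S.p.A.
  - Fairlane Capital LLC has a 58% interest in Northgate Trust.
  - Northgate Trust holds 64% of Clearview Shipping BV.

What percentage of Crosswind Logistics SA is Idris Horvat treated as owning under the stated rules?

26.1738%

By spousal attribution (R1), Idris Horvat is treated as also owning Priya Horvat's interest in Fairlane Capital LLC, giving 52% + 11% = 63%.
Chain via Fairlane Capital LLC → Northgate Trust (R3): 63% × 58% × 47% = 17.1738% of Crosswind Logistics SA.
Direct interest in Crosswind Logistics SA: 9%.
Aggregating (R2): 17.1738% + 9% = 26.1738%.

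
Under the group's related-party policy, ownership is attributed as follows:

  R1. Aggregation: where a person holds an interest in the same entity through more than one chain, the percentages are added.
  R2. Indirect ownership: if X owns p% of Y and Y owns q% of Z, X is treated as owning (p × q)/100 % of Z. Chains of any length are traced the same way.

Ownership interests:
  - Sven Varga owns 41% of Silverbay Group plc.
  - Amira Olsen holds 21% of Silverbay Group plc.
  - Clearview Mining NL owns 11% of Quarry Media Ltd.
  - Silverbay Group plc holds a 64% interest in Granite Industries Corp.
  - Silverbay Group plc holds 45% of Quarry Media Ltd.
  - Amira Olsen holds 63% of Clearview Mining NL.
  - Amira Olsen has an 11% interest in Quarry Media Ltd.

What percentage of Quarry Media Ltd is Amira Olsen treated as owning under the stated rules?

Chain via Silverbay Group plc (R2): 21% × 45% = 9.45% of Quarry Media Ltd.
Chain via Clearview Mining NL (R2): 63% × 11% = 6.93% of Quarry Media Ltd.
Direct interest in Quarry Media Ltd: 11%.
Aggregating (R1): 9.45% + 6.93% + 11% = 27.38%.

27.38%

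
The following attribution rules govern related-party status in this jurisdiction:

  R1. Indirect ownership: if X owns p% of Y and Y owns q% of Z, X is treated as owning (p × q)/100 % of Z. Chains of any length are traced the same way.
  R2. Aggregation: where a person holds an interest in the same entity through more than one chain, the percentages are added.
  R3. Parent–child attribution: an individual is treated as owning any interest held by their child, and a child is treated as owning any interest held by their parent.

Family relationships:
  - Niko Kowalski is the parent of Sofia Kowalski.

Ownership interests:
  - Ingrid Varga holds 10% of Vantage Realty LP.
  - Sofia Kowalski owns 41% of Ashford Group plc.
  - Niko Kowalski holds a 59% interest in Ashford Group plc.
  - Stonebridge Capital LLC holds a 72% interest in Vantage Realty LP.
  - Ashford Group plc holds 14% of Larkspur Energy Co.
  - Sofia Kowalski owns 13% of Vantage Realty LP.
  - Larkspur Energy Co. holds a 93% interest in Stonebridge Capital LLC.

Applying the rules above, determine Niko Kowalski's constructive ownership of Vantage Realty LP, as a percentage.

22.3744%

By parent–child attribution (R3), Niko Kowalski is treated as also owning Sofia Kowalski's interest in Ashford Group plc, giving 59% + 41% = 100%.
By parent–child attribution (R3), Niko Kowalski is treated as owning Sofia Kowalski's 13% interest in Vantage Realty LP.
Chain via Ashford Group plc → Larkspur Energy Co. → Stonebridge Capital LLC (R1): 100% × 14% × 93% × 72% = 9.3744% of Vantage Realty LP.
Direct interest in Vantage Realty LP: 13%.
Aggregating (R2): 9.3744% + 13% = 22.3744%.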